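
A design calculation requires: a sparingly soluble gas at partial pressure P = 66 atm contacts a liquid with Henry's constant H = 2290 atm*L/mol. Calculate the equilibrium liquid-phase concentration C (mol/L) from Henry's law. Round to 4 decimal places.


C = P / H
C = 66 / 2290
C = 0.0288 mol/L


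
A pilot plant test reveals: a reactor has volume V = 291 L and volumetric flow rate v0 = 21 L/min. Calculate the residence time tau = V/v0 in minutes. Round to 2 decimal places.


tau = V / v0
tau = 291 / 21
tau = 13.86 min


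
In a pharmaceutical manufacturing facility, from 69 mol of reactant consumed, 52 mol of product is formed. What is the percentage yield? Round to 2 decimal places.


Yield = (moles product / moles consumed) * 100%
Yield = (52 / 69) * 100
Yield = 0.7536 * 100
Yield = 75.36%


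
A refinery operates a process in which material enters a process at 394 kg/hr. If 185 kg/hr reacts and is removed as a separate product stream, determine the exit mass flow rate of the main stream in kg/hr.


Steady-state mass balance on the main outlet: F_out = F_in - F_removed
F_out = 394 - 185
F_out = 209 kg/hr


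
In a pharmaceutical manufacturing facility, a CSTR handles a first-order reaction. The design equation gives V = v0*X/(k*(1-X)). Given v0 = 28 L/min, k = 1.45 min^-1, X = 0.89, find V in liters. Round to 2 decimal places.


V = v0 * X / (k * (1 - X))
V = 28 * 0.89 / (1.45 * (1 - 0.89))
V = 24.92 / (1.45 * 0.11)
V = 24.92 / 0.1595
V = 156.24 L


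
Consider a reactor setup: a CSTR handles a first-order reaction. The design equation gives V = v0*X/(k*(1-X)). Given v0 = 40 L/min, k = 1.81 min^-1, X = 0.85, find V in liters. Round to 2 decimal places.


V = v0 * X / (k * (1 - X))
V = 40 * 0.85 / (1.81 * (1 - 0.85))
V = 34.0 / (1.81 * 0.15)
V = 34.0 / 0.2715
V = 125.23 L


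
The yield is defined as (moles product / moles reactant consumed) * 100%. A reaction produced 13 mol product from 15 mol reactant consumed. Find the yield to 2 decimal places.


Yield = (moles product / moles consumed) * 100%
Yield = (13 / 15) * 100
Yield = 0.8667 * 100
Yield = 86.67%


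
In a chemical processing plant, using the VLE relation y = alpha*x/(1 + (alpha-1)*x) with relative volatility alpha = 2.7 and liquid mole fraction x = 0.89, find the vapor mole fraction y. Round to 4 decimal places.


y = alpha*x / (1 + (alpha-1)*x)
y = 2.7*0.89 / (1 + (2.7-1)*0.89)
y = 2.403 / (1 + 1.513)
y = 2.403 / 2.513
y = 0.9562


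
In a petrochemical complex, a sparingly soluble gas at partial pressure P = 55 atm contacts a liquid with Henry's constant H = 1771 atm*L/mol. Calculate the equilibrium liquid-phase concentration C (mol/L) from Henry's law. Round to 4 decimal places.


C = P / H
C = 55 / 1771
C = 0.0311 mol/L


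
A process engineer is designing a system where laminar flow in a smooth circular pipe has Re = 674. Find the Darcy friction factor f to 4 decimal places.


f = 64 / Re
f = 64 / 674
f = 0.0950


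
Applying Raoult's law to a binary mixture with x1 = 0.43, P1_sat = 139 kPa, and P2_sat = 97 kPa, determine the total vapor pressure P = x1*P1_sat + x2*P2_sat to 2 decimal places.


P = x1*P1_sat + x2*P2_sat
x2 = 1 - x1 = 1 - 0.43 = 0.57
P = 0.43*139 + 0.57*97
P = 59.77 + 55.29
P = 115.06 kPa


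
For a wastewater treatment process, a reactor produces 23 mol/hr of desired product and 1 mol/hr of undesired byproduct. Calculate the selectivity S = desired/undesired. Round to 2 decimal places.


S = desired product rate / undesired product rate
S = 23 / 1
S = 23.00


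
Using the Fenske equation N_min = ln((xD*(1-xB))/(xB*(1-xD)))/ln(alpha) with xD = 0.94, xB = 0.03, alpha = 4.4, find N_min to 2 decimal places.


N_min = ln((xD*(1-xB))/(xB*(1-xD))) / ln(alpha)
Numerator inside ln: 0.9118 / 0.0018 = 506.555556
ln(506.555556) = 6.227634
ln(alpha) = ln(4.4) = 1.481605
N_min = 6.227634 / 1.481605 = 4.20


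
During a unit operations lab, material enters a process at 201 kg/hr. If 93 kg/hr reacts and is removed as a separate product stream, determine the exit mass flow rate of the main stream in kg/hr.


Steady-state mass balance on the main outlet: F_out = F_in - F_removed
F_out = 201 - 93
F_out = 108 kg/hr


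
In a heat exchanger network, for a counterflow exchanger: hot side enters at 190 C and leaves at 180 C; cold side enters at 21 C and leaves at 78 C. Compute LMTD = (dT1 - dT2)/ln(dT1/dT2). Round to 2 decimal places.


dT1 = Th_in - Tc_out = 190 - 78 = 112
dT2 = Th_out - Tc_in = 180 - 21 = 159
LMTD = (dT1 - dT2) / ln(dT1/dT2)
LMTD = (112 - 159) / ln(112/159)
LMTD = 134.13 K


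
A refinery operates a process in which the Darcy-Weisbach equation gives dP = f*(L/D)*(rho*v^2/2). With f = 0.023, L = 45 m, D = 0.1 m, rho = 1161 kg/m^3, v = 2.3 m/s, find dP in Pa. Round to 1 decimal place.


dP = f * (L/D) * (rho*v^2/2)
dP = 0.023 * (45/0.1) * (1161*2.3^2/2)
L/D = 450.0
rho*v^2/2 = 1161*5.29/2 = 3070.845
dP = 0.023 * 450.0 * 3070.845
dP = 31783.2 Pa


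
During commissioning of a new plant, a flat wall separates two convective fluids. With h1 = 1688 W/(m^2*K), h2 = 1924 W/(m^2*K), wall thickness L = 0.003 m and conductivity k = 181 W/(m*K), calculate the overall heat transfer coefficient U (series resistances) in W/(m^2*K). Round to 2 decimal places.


1/U = 1/h1 + L/k + 1/h2
1/U = 1/1688 + 0.003/181 + 1/1924
1/U = 0.0005924171 + 1.65746e-05 + 0.0005197505
1/U = 0.0011287422
U = 885.94 W/(m^2*K)


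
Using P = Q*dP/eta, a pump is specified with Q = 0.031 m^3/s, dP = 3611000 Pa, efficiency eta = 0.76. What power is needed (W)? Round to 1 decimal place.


P = Q * dP / eta
P = 0.031 * 3611000 / 0.76
P = 111941.0 / 0.76
P = 147290.8 W


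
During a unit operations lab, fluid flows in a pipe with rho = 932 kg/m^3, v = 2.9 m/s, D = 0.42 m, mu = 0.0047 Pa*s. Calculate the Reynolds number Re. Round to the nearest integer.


Re = rho * v * D / mu
Re = 932 * 2.9 * 0.42 / 0.0047
Re = 1135.176 / 0.0047
Re = 241527


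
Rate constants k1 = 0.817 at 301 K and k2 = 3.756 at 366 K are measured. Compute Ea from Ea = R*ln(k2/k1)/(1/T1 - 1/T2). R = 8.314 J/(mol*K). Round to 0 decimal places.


Ea = R * ln(k2/k1) / (1/T1 - 1/T2)
ln(k2/k1) = ln(3.756/0.817) = 1.5254707
1/T1 - 1/T2 = 1/301 - 1/366 = 0.000590018699
Ea = 8.314 * 1.5254707 / 0.000590018699
Ea = 21496 J/mol


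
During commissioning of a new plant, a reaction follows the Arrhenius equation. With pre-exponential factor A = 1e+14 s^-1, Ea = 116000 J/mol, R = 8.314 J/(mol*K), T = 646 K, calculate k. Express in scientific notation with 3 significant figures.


k = A * exp(-Ea/(R*T))
k = 1e+14 * exp(-116000 / (8.314 * 646))
k = 1e+14 * exp(-21.598095)
k = 4.17e+04


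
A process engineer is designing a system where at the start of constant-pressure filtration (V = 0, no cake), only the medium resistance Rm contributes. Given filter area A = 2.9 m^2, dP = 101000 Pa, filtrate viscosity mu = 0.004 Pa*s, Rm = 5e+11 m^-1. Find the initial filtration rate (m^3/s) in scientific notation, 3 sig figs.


rate = A * dP / (mu * Rm)
rate = 2.9 * 101000 / (0.004 * 5e+11)
rate = 292900.0 / 2.000e+09
rate = 1.46e-04 m^3/s


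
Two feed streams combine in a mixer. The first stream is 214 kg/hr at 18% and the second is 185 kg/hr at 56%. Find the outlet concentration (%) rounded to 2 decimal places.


Mass balance on solute: F1*x1 + F2*x2 = F3*x3
F3 = F1 + F2 = 214 + 185 = 399 kg/hr
x3 = (F1*x1 + F2*x2)/F3
x3 = (214*0.18 + 185*0.56) / 399
x3 = 35.62%


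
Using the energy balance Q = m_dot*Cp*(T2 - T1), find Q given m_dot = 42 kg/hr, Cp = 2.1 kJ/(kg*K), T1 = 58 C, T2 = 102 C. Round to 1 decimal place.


Q = m_dot * Cp * (T2 - T1)
Q = 42 * 2.1 * (102 - 58)
Q = 42 * 2.1 * 44
Q = 3880.8 kJ/hr


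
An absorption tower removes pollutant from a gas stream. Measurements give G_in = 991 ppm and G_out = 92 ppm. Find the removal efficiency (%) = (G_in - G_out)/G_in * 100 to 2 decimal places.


Efficiency = (G_in - G_out) / G_in * 100%
Efficiency = (991 - 92) / 991 * 100
Efficiency = 899 / 991 * 100
Efficiency = 90.72%


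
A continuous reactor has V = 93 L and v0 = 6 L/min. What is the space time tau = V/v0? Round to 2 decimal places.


tau = V / v0
tau = 93 / 6
tau = 15.50 min


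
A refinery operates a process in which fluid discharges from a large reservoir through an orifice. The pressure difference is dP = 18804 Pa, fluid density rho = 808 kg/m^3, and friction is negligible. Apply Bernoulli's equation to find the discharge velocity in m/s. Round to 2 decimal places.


v = sqrt(2*dP/rho)
v = sqrt(2*18804/808)
v = sqrt(46.544554)
v = 6.82 m/s


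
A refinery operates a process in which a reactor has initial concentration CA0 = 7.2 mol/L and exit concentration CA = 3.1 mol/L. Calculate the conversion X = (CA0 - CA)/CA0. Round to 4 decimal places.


X = (CA0 - CA) / CA0
X = (7.2 - 3.1) / 7.2
X = 4.1 / 7.2
X = 0.5694


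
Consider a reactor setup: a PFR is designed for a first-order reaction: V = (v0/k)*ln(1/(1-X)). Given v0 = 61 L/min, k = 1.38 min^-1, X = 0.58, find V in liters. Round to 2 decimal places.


V = (v0/k) * ln(1/(1-X))
V = (61/1.38) * ln(1/(1-0.58))
V = 44.202899 * ln(2.380952)
V = 44.202899 * 0.8675
V = 38.35 L


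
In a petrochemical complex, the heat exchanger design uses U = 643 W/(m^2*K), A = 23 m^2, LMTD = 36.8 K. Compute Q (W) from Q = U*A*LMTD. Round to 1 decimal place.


Q = U * A * LMTD
Q = 643 * 23 * 36.8
Q = 544235.2 W


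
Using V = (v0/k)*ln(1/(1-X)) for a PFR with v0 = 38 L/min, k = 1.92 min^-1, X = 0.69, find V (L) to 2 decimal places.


V = (v0/k) * ln(1/(1-X))
V = (38/1.92) * ln(1/(1-0.69))
V = 19.791667 * ln(3.225806)
V = 19.791667 * 1.171183
V = 23.18 L


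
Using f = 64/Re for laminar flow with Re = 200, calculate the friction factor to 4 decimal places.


f = 64 / Re
f = 64 / 200
f = 0.3200


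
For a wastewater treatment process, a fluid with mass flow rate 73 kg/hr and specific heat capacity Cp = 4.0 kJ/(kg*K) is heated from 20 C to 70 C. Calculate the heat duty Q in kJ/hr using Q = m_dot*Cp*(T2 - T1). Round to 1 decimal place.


Q = m_dot * Cp * (T2 - T1)
Q = 73 * 4.0 * (70 - 20)
Q = 73 * 4.0 * 50
Q = 14600.0 kJ/hr


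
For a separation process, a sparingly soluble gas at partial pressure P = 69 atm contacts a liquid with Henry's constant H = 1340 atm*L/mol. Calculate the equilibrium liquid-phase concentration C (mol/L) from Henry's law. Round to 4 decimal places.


C = P / H
C = 69 / 1340
C = 0.0515 mol/L


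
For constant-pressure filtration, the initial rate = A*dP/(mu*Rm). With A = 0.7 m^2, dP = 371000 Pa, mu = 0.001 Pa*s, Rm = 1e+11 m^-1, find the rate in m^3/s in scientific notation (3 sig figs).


rate = A * dP / (mu * Rm)
rate = 0.7 * 371000 / (0.001 * 1e+11)
rate = 259700.0 / 1.000e+08
rate = 2.60e-03 m^3/s


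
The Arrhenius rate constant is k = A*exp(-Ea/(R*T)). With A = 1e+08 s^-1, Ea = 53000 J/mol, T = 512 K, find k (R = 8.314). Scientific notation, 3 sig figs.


k = A * exp(-Ea/(R*T))
k = 1e+08 * exp(-53000 / (8.314 * 512))
k = 1e+08 * exp(-12.450761)
k = 3.91e+02


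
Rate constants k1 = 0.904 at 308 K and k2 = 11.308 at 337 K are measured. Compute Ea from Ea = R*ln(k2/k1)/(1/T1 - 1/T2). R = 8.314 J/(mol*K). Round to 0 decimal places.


Ea = R * ln(k2/k1) / (1/T1 - 1/T2)
ln(k2/k1) = ln(11.308/0.904) = 2.5264364
1/T1 - 1/T2 = 1/308 - 1/337 = 0.000279394196
Ea = 8.314 * 2.5264364 / 0.000279394196
Ea = 75180 J/mol


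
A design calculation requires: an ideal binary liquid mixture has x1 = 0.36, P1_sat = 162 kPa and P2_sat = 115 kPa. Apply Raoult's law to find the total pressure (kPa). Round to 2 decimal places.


P = x1*P1_sat + x2*P2_sat
x2 = 1 - x1 = 1 - 0.36 = 0.64
P = 0.36*162 + 0.64*115
P = 58.32 + 73.6
P = 131.92 kPa


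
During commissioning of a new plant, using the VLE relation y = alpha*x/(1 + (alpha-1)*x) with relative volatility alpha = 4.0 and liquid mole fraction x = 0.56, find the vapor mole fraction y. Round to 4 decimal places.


y = alpha*x / (1 + (alpha-1)*x)
y = 4.0*0.56 / (1 + (4.0-1)*0.56)
y = 2.24 / (1 + 1.68)
y = 2.24 / 2.68
y = 0.8358


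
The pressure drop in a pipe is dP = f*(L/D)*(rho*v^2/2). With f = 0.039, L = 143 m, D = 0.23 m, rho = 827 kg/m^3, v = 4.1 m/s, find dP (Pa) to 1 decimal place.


dP = f * (L/D) * (rho*v^2/2)
dP = 0.039 * (143/0.23) * (827*4.1^2/2)
L/D = 621.73913043
rho*v^2/2 = 827*16.81/2 = 6950.935
dP = 0.039 * 621.73913043 * 6950.935
dP = 168545.1 Pa


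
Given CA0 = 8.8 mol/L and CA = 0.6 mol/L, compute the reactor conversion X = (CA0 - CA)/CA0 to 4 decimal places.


X = (CA0 - CA) / CA0
X = (8.8 - 0.6) / 8.8
X = 8.2 / 8.8
X = 0.9318


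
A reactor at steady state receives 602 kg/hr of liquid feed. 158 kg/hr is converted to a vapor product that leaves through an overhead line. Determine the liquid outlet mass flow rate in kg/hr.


Steady-state mass balance on the main outlet: F_out = F_in - F_removed
F_out = 602 - 158
F_out = 444 kg/hr


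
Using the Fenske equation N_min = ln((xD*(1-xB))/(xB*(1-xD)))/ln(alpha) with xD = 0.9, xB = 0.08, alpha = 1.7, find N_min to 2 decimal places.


N_min = ln((xD*(1-xB))/(xB*(1-xD))) / ln(alpha)
Numerator inside ln: 0.828 / 0.008 = 103.5
ln(103.5) = 4.639572
ln(alpha) = ln(1.7) = 0.530628
N_min = 4.639572 / 0.530628 = 8.74


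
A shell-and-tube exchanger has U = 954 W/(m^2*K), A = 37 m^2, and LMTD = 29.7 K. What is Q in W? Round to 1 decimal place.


Q = U * A * LMTD
Q = 954 * 37 * 29.7
Q = 1048350.6 W


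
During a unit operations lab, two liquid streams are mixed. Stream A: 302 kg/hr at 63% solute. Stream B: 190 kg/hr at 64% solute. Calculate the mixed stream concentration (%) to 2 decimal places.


Mass balance on solute: F1*x1 + F2*x2 = F3*x3
F3 = F1 + F2 = 302 + 190 = 492 kg/hr
x3 = (F1*x1 + F2*x2)/F3
x3 = (302*0.63 + 190*0.64) / 492
x3 = 63.39%


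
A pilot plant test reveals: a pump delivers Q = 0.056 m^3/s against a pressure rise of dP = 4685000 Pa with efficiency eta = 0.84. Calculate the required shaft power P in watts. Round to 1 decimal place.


P = Q * dP / eta
P = 0.056 * 4685000 / 0.84
P = 262360.0 / 0.84
P = 312333.3 W


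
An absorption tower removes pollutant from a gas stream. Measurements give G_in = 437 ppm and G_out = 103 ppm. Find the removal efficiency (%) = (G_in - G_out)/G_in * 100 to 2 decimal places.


Efficiency = (G_in - G_out) / G_in * 100%
Efficiency = (437 - 103) / 437 * 100
Efficiency = 334 / 437 * 100
Efficiency = 76.43%


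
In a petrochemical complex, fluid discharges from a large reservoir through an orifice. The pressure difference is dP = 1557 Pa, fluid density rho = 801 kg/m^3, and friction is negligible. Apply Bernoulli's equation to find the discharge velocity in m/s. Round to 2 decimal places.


v = sqrt(2*dP/rho)
v = sqrt(2*1557/801)
v = sqrt(3.88764)
v = 1.97 m/s


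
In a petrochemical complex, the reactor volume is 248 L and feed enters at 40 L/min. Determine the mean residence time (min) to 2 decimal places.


tau = V / v0
tau = 248 / 40
tau = 6.20 min


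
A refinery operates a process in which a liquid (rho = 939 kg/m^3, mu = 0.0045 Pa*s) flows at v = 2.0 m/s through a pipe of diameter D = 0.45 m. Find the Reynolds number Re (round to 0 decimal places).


Re = rho * v * D / mu
Re = 939 * 2.0 * 0.45 / 0.0045
Re = 845.1 / 0.0045
Re = 187800


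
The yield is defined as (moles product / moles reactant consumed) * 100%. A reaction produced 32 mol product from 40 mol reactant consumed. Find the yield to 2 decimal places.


Yield = (moles product / moles consumed) * 100%
Yield = (32 / 40) * 100
Yield = 0.8 * 100
Yield = 80.00%


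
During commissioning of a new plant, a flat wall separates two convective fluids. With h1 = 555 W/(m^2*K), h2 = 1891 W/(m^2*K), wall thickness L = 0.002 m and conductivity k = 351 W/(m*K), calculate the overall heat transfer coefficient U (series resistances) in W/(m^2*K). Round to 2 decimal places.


1/U = 1/h1 + L/k + 1/h2
1/U = 1/555 + 0.002/351 + 1/1891
1/U = 0.0018018018 + 5.698e-06 + 0.0005288207
1/U = 0.0023363205
U = 428.02 W/(m^2*K)


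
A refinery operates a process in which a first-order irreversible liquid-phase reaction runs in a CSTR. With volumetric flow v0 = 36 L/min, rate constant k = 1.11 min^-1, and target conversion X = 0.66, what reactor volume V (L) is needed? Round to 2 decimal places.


V = v0 * X / (k * (1 - X))
V = 36 * 0.66 / (1.11 * (1 - 0.66))
V = 23.76 / (1.11 * 0.34)
V = 23.76 / 0.3774
V = 62.96 L


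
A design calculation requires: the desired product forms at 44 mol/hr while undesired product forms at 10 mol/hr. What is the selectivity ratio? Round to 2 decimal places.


S = desired product rate / undesired product rate
S = 44 / 10
S = 4.40


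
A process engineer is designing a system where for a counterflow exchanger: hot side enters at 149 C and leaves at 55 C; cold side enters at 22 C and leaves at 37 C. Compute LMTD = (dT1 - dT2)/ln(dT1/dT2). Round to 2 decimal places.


dT1 = Th_in - Tc_out = 149 - 37 = 112
dT2 = Th_out - Tc_in = 55 - 22 = 33
LMTD = (dT1 - dT2) / ln(dT1/dT2)
LMTD = (112 - 33) / ln(112/33)
LMTD = 64.65 K


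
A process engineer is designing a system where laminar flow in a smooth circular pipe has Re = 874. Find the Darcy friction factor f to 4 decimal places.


f = 64 / Re
f = 64 / 874
f = 0.0732


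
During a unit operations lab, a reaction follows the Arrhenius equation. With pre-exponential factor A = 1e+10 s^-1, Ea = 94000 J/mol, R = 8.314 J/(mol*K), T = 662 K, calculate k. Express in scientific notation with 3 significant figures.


k = A * exp(-Ea/(R*T))
k = 1e+10 * exp(-94000 / (8.314 * 662))
k = 1e+10 * exp(-17.078898)
k = 3.83e+02


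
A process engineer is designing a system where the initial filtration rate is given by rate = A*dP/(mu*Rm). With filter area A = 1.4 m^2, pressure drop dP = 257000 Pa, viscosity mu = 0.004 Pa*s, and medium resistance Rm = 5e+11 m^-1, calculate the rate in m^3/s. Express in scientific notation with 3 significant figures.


rate = A * dP / (mu * Rm)
rate = 1.4 * 257000 / (0.004 * 5e+11)
rate = 359800.0 / 2.000e+09
rate = 1.80e-04 m^3/s


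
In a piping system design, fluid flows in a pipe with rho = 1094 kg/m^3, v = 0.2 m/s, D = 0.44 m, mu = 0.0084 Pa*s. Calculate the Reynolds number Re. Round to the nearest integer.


Re = rho * v * D / mu
Re = 1094 * 0.2 * 0.44 / 0.0084
Re = 96.272 / 0.0084
Re = 11461


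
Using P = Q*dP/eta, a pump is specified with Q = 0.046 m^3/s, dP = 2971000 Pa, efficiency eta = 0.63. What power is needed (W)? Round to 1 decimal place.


P = Q * dP / eta
P = 0.046 * 2971000 / 0.63
P = 136666.0 / 0.63
P = 216930.2 W


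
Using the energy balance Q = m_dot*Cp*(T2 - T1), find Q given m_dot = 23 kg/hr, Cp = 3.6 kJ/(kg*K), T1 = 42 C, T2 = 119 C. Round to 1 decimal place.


Q = m_dot * Cp * (T2 - T1)
Q = 23 * 3.6 * (119 - 42)
Q = 23 * 3.6 * 77
Q = 6375.6 kJ/hr


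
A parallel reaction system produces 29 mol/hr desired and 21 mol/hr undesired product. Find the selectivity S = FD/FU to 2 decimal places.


S = desired product rate / undesired product rate
S = 29 / 21
S = 1.38


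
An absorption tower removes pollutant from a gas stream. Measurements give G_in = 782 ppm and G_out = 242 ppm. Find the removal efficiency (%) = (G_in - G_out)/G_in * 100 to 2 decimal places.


Efficiency = (G_in - G_out) / G_in * 100%
Efficiency = (782 - 242) / 782 * 100
Efficiency = 540 / 782 * 100
Efficiency = 69.05%


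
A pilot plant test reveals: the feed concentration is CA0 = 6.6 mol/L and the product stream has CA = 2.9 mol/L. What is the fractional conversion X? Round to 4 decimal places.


X = (CA0 - CA) / CA0
X = (6.6 - 2.9) / 6.6
X = 3.7 / 6.6
X = 0.5606


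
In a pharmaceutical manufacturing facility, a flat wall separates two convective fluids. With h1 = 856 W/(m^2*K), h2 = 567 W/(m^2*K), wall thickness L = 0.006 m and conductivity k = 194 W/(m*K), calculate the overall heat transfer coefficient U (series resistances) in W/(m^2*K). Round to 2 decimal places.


1/U = 1/h1 + L/k + 1/h2
1/U = 1/856 + 0.006/194 + 1/567
1/U = 0.0011682243 + 3.09278e-05 + 0.0017636684
1/U = 0.0029628205
U = 337.52 W/(m^2*K)


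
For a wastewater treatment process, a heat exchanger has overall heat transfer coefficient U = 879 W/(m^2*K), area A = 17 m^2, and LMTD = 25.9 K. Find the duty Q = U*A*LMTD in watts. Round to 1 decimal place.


Q = U * A * LMTD
Q = 879 * 17 * 25.9
Q = 387023.7 W


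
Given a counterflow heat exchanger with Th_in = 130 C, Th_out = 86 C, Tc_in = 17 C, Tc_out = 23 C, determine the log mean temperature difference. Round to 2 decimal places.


dT1 = Th_in - Tc_out = 130 - 23 = 107
dT2 = Th_out - Tc_in = 86 - 17 = 69
LMTD = (dT1 - dT2) / ln(dT1/dT2)
LMTD = (107 - 69) / ln(107/69)
LMTD = 86.62 K


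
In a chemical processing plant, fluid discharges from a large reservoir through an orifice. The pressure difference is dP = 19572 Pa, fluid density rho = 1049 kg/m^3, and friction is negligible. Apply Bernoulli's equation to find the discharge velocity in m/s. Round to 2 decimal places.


v = sqrt(2*dP/rho)
v = sqrt(2*19572/1049)
v = sqrt(37.315539)
v = 6.11 m/s


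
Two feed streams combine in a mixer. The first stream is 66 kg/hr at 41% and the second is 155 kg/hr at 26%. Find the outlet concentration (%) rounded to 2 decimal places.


Mass balance on solute: F1*x1 + F2*x2 = F3*x3
F3 = F1 + F2 = 66 + 155 = 221 kg/hr
x3 = (F1*x1 + F2*x2)/F3
x3 = (66*0.41 + 155*0.26) / 221
x3 = 30.48%


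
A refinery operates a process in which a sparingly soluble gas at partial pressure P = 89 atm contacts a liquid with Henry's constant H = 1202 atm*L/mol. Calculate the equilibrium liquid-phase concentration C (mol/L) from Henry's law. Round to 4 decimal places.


C = P / H
C = 89 / 1202
C = 0.0740 mol/L


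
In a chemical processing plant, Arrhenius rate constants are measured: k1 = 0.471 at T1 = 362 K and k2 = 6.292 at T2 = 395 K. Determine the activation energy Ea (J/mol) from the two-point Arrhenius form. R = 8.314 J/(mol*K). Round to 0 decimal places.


Ea = R * ln(k2/k1) / (1/T1 - 1/T2)
ln(k2/k1) = ln(6.292/0.471) = 2.5921762
1/T1 - 1/T2 = 1/362 - 1/395 = 0.00023078537
Ea = 8.314 * 2.5921762 / 0.00023078537
Ea = 93383 J/mol


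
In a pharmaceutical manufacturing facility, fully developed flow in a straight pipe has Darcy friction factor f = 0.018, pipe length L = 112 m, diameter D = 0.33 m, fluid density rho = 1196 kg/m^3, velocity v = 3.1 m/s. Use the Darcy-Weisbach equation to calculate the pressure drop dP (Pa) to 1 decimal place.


dP = f * (L/D) * (rho*v^2/2)
dP = 0.018 * (112/0.33) * (1196*3.1^2/2)
L/D = 339.39393939
rho*v^2/2 = 1196*9.61/2 = 5746.78
dP = 0.018 * 339.39393939 * 5746.78
dP = 35107.6 Pa


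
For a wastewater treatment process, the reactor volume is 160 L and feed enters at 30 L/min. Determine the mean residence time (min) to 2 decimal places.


tau = V / v0
tau = 160 / 30
tau = 5.33 min


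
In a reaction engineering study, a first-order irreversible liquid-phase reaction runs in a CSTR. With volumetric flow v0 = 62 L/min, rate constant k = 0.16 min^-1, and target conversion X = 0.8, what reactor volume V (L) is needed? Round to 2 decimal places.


V = v0 * X / (k * (1 - X))
V = 62 * 0.8 / (0.16 * (1 - 0.8))
V = 49.6 / (0.16 * 0.2)
V = 49.6 / 0.032
V = 1550.00 L


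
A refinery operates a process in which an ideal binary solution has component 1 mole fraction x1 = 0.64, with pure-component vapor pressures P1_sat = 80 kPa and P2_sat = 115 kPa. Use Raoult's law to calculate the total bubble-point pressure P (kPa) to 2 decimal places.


P = x1*P1_sat + x2*P2_sat
x2 = 1 - x1 = 1 - 0.64 = 0.36
P = 0.64*80 + 0.36*115
P = 51.2 + 41.4
P = 92.60 kPa


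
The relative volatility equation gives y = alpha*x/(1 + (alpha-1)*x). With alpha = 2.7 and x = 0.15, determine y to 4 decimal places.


y = alpha*x / (1 + (alpha-1)*x)
y = 2.7*0.15 / (1 + (2.7-1)*0.15)
y = 0.405 / (1 + 0.255)
y = 0.405 / 1.255
y = 0.3227


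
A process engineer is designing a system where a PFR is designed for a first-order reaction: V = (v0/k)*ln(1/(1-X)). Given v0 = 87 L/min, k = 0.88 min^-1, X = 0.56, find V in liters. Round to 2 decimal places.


V = (v0/k) * ln(1/(1-X))
V = (87/0.88) * ln(1/(1-0.56))
V = 98.863636 * ln(2.272727)
V = 98.863636 * 0.82098
V = 81.17 L


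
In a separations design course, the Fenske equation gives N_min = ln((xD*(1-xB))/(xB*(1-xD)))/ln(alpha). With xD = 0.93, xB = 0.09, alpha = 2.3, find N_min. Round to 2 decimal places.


N_min = ln((xD*(1-xB))/(xB*(1-xD))) / ln(alpha)
Numerator inside ln: 0.8463 / 0.0063 = 134.333333
ln(134.333333) = 4.900324
ln(alpha) = ln(2.3) = 0.832909
N_min = 4.900324 / 0.832909 = 5.88


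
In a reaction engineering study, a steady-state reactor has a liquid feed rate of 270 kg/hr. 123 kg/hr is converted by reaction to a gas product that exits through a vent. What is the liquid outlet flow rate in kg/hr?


Steady-state mass balance on the main outlet: F_out = F_in - F_removed
F_out = 270 - 123
F_out = 147 kg/hr


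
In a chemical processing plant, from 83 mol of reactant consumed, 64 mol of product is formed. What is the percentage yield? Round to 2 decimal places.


Yield = (moles product / moles consumed) * 100%
Yield = (64 / 83) * 100
Yield = 0.7711 * 100
Yield = 77.11%


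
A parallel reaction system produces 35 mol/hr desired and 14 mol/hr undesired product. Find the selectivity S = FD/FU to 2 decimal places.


S = desired product rate / undesired product rate
S = 35 / 14
S = 2.50


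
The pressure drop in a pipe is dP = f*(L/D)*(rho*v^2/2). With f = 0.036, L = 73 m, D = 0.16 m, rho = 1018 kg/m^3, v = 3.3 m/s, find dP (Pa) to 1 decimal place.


dP = f * (L/D) * (rho*v^2/2)
dP = 0.036 * (73/0.16) * (1018*3.3^2/2)
L/D = 456.25
rho*v^2/2 = 1018*10.89/2 = 5543.01
dP = 0.036 * 456.25 * 5543.01
dP = 91043.9 Pa


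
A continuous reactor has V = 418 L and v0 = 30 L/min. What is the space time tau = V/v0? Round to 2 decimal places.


tau = V / v0
tau = 418 / 30
tau = 13.93 min


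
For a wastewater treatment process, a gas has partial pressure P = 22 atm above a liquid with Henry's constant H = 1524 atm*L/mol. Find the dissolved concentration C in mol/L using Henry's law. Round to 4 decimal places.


C = P / H
C = 22 / 1524
C = 0.0144 mol/L


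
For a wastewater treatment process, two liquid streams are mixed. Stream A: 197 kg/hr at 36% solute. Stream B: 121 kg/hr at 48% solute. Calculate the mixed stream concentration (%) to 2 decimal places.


Mass balance on solute: F1*x1 + F2*x2 = F3*x3
F3 = F1 + F2 = 197 + 121 = 318 kg/hr
x3 = (F1*x1 + F2*x2)/F3
x3 = (197*0.36 + 121*0.48) / 318
x3 = 40.57%


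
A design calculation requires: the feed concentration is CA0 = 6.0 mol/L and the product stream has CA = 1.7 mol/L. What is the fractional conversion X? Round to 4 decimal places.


X = (CA0 - CA) / CA0
X = (6.0 - 1.7) / 6.0
X = 4.3 / 6.0
X = 0.7167


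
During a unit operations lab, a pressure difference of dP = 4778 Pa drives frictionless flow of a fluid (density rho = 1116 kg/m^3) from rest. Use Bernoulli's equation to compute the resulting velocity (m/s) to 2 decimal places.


v = sqrt(2*dP/rho)
v = sqrt(2*4778/1116)
v = sqrt(8.562724)
v = 2.93 m/s


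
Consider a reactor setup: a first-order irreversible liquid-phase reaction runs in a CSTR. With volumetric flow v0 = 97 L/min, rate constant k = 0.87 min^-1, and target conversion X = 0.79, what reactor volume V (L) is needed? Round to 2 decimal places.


V = v0 * X / (k * (1 - X))
V = 97 * 0.79 / (0.87 * (1 - 0.79))
V = 76.63 / (0.87 * 0.21)
V = 76.63 / 0.1827
V = 419.43 L


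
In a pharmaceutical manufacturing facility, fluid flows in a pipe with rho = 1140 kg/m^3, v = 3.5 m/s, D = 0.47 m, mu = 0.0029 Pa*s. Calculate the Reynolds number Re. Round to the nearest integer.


Re = rho * v * D / mu
Re = 1140 * 3.5 * 0.47 / 0.0029
Re = 1875.3 / 0.0029
Re = 646655


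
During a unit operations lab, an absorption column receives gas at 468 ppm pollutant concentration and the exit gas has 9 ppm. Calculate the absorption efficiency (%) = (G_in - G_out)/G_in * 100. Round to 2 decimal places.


Efficiency = (G_in - G_out) / G_in * 100%
Efficiency = (468 - 9) / 468 * 100
Efficiency = 459 / 468 * 100
Efficiency = 98.08%


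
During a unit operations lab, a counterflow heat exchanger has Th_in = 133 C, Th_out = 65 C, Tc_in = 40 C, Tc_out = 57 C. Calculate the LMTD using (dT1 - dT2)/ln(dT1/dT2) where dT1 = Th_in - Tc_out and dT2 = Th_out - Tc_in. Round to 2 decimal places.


dT1 = Th_in - Tc_out = 133 - 57 = 76
dT2 = Th_out - Tc_in = 65 - 40 = 25
LMTD = (dT1 - dT2) / ln(dT1/dT2)
LMTD = (76 - 25) / ln(76/25)
LMTD = 45.87 K


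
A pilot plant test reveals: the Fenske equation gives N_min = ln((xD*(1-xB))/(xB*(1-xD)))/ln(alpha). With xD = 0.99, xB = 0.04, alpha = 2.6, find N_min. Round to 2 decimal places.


N_min = ln((xD*(1-xB))/(xB*(1-xD))) / ln(alpha)
Numerator inside ln: 0.9504 / 0.0004 = 2376.0
ln(2376.0) = 7.773174
ln(alpha) = ln(2.6) = 0.955511
N_min = 7.773174 / 0.955511 = 8.14


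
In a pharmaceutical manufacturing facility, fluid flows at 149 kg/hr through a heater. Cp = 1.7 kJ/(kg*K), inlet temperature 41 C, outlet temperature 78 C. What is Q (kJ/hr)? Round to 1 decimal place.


Q = m_dot * Cp * (T2 - T1)
Q = 149 * 1.7 * (78 - 41)
Q = 149 * 1.7 * 37
Q = 9372.1 kJ/hr


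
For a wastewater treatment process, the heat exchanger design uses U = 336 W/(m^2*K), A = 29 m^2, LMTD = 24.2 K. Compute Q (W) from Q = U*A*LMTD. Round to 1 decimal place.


Q = U * A * LMTD
Q = 336 * 29 * 24.2
Q = 235804.8 W


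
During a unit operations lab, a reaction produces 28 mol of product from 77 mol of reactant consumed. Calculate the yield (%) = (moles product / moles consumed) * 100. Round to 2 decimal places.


Yield = (moles product / moles consumed) * 100%
Yield = (28 / 77) * 100
Yield = 0.3636 * 100
Yield = 36.36%


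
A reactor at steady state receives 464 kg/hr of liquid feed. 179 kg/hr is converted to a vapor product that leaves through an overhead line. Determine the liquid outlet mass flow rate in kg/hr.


Steady-state mass balance on the main outlet: F_out = F_in - F_removed
F_out = 464 - 179
F_out = 285 kg/hr


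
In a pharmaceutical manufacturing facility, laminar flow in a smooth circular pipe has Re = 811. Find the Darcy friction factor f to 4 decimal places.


f = 64 / Re
f = 64 / 811
f = 0.0789


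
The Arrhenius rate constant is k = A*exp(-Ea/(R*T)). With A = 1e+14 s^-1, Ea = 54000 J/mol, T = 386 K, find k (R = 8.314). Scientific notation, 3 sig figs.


k = A * exp(-Ea/(R*T))
k = 1e+14 * exp(-54000 / (8.314 * 386))
k = 1e+14 * exp(-16.826602)
k = 4.92e+06


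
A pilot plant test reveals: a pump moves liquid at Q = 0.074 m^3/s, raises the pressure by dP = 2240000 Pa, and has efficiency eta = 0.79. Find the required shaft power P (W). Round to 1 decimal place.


P = Q * dP / eta
P = 0.074 * 2240000 / 0.79
P = 165760.0 / 0.79
P = 209822.8 W


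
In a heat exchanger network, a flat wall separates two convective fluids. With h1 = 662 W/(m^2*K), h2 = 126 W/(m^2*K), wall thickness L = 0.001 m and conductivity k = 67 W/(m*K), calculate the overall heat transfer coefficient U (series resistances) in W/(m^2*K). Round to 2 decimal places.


1/U = 1/h1 + L/k + 1/h2
1/U = 1/662 + 0.001/67 + 1/126
1/U = 0.001510574 + 1.49254e-05 + 0.0079365079
1/U = 0.0094620073
U = 105.69 W/(m^2*K)


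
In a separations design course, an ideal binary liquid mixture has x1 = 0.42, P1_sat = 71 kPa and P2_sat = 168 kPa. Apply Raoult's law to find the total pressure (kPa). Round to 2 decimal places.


P = x1*P1_sat + x2*P2_sat
x2 = 1 - x1 = 1 - 0.42 = 0.58
P = 0.42*71 + 0.58*168
P = 29.82 + 97.44
P = 127.26 kPa


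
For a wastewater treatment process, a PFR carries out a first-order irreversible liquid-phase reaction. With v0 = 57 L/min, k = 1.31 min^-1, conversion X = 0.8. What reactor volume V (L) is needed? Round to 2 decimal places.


V = (v0/k) * ln(1/(1-X))
V = (57/1.31) * ln(1/(1-0.8))
V = 43.51145 * ln(5.0)
V = 43.51145 * 1.609438
V = 70.03 L


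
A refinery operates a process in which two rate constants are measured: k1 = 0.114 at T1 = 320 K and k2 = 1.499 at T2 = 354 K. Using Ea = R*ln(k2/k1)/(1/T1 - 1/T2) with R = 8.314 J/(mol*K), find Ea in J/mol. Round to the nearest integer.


Ea = R * ln(k2/k1) / (1/T1 - 1/T2)
ln(k2/k1) = ln(1.499/0.114) = 2.576355
1/T1 - 1/T2 = 1/320 - 1/354 = 0.000300141243
Ea = 8.314 * 2.576355 / 0.000300141243
Ea = 71366 J/mol


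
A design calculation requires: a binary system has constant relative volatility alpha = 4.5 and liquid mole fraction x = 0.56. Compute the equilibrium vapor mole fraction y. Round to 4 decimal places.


y = alpha*x / (1 + (alpha-1)*x)
y = 4.5*0.56 / (1 + (4.5-1)*0.56)
y = 2.52 / (1 + 1.96)
y = 2.52 / 2.96
y = 0.8514


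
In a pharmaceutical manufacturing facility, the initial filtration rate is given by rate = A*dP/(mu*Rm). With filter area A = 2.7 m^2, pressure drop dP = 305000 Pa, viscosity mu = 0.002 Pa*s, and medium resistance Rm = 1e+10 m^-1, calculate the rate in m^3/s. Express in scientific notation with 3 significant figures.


rate = A * dP / (mu * Rm)
rate = 2.7 * 305000 / (0.002 * 1e+10)
rate = 823500.0 / 2.000e+07
rate = 4.12e-02 m^3/s


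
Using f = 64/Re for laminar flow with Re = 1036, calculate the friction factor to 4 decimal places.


f = 64 / Re
f = 64 / 1036
f = 0.0618


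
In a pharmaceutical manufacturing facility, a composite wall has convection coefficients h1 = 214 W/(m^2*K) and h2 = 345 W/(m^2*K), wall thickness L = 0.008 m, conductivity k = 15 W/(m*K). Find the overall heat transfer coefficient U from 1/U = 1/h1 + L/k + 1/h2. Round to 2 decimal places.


1/U = 1/h1 + L/k + 1/h2
1/U = 1/214 + 0.008/15 + 1/345
1/U = 0.0046728972 + 0.0005333333 + 0.0028985507
1/U = 0.0081047812
U = 123.38 W/(m^2*K)


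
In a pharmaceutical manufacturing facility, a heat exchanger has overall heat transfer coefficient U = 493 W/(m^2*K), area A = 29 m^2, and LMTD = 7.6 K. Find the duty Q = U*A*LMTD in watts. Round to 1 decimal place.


Q = U * A * LMTD
Q = 493 * 29 * 7.6
Q = 108657.2 W


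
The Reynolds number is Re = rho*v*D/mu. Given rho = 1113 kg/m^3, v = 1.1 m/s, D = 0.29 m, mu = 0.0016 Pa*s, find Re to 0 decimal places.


Re = rho * v * D / mu
Re = 1113 * 1.1 * 0.29 / 0.0016
Re = 355.047 / 0.0016
Re = 221904


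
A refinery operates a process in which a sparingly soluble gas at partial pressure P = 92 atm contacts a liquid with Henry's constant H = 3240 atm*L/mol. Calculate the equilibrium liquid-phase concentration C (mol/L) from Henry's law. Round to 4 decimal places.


C = P / H
C = 92 / 3240
C = 0.0284 mol/L


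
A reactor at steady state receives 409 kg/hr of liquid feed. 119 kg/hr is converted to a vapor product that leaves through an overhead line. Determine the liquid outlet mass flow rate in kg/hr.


Steady-state mass balance on the main outlet: F_out = F_in - F_removed
F_out = 409 - 119
F_out = 290 kg/hr


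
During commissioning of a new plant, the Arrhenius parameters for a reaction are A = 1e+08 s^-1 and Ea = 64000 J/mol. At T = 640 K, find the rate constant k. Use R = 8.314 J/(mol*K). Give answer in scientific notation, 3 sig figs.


k = A * exp(-Ea/(R*T))
k = 1e+08 * exp(-64000 / (8.314 * 640))
k = 1e+08 * exp(-12.027905)
k = 5.98e+02


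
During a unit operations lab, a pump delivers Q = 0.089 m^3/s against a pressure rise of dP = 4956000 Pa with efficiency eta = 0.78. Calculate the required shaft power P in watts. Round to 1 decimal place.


P = Q * dP / eta
P = 0.089 * 4956000 / 0.78
P = 441084.0 / 0.78
P = 565492.3 W


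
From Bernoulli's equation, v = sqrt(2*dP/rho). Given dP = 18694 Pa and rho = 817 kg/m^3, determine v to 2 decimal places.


v = sqrt(2*dP/rho)
v = sqrt(2*18694/817)
v = sqrt(45.762546)
v = 6.76 m/s


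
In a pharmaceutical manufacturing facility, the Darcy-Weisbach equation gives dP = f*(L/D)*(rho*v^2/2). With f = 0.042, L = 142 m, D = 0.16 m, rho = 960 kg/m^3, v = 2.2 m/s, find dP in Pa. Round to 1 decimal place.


dP = f * (L/D) * (rho*v^2/2)
dP = 0.042 * (142/0.16) * (960*2.2^2/2)
L/D = 887.5
rho*v^2/2 = 960*4.84/2 = 2323.2
dP = 0.042 * 887.5 * 2323.2
dP = 86597.3 Pa


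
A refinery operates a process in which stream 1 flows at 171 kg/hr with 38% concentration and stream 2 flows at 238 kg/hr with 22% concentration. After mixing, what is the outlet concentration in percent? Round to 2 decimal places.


Mass balance on solute: F1*x1 + F2*x2 = F3*x3
F3 = F1 + F2 = 171 + 238 = 409 kg/hr
x3 = (F1*x1 + F2*x2)/F3
x3 = (171*0.38 + 238*0.22) / 409
x3 = 28.69%


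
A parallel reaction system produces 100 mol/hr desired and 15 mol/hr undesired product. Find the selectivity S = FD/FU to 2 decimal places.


S = desired product rate / undesired product rate
S = 100 / 15
S = 6.67


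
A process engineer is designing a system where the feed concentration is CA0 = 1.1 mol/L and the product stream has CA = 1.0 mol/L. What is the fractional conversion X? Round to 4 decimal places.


X = (CA0 - CA) / CA0
X = (1.1 - 1.0) / 1.1
X = 0.1 / 1.1
X = 0.0909


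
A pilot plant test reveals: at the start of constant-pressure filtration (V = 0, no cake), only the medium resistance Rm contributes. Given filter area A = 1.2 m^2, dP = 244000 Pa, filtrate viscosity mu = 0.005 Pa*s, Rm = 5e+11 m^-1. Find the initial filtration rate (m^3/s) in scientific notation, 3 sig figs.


rate = A * dP / (mu * Rm)
rate = 1.2 * 244000 / (0.005 * 5e+11)
rate = 292800.0 / 2.500e+09
rate = 1.17e-04 m^3/s


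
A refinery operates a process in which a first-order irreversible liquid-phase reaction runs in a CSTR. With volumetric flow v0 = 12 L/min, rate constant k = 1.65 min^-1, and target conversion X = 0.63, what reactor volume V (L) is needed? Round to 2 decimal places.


V = v0 * X / (k * (1 - X))
V = 12 * 0.63 / (1.65 * (1 - 0.63))
V = 7.56 / (1.65 * 0.37)
V = 7.56 / 0.6105
V = 12.38 L


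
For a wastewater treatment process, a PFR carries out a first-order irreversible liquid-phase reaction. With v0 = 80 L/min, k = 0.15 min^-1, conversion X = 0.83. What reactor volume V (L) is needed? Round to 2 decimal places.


V = (v0/k) * ln(1/(1-X))
V = (80/0.15) * ln(1/(1-0.83))
V = 533.333333 * ln(5.882353)
V = 533.333333 * 1.771957
V = 945.04 L


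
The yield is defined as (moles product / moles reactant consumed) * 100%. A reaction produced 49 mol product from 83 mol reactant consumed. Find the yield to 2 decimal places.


Yield = (moles product / moles consumed) * 100%
Yield = (49 / 83) * 100
Yield = 0.5904 * 100
Yield = 59.04%


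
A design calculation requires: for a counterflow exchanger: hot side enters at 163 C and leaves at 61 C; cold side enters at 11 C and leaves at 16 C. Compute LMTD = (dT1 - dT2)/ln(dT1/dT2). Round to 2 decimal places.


dT1 = Th_in - Tc_out = 163 - 16 = 147
dT2 = Th_out - Tc_in = 61 - 11 = 50
LMTD = (dT1 - dT2) / ln(dT1/dT2)
LMTD = (147 - 50) / ln(147/50)
LMTD = 89.95 K


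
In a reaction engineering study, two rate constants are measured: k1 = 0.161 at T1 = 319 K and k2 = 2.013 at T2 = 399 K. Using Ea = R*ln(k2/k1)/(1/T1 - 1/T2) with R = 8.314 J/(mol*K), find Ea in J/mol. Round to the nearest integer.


Ea = R * ln(k2/k1) / (1/T1 - 1/T2)
ln(k2/k1) = ln(2.013/0.161) = 2.5259771
1/T1 - 1/T2 = 1/319 - 1/399 = 0.000628530574
Ea = 8.314 * 2.5259771 / 0.000628530574
Ea = 33413 J/mol


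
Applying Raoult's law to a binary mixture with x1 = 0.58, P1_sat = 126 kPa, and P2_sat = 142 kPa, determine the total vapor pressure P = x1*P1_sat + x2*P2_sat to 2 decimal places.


P = x1*P1_sat + x2*P2_sat
x2 = 1 - x1 = 1 - 0.58 = 0.42
P = 0.58*126 + 0.42*142
P = 73.08 + 59.64
P = 132.72 kPa


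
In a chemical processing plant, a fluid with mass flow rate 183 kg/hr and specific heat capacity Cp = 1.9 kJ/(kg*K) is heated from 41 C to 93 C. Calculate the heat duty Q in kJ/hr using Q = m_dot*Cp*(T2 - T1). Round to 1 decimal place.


Q = m_dot * Cp * (T2 - T1)
Q = 183 * 1.9 * (93 - 41)
Q = 183 * 1.9 * 52
Q = 18080.4 kJ/hr
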